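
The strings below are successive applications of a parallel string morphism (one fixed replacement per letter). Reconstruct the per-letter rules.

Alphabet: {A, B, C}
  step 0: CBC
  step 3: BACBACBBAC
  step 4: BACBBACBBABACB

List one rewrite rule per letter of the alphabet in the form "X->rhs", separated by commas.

  step 3 ⇒ step 4: BACBACBBAC ⇒ BA·C·B·BA·C·B·BA·BA·C·B
    A ↦ C
    B ↦ BA
    C ↦ B

A->C, B->BA, C->B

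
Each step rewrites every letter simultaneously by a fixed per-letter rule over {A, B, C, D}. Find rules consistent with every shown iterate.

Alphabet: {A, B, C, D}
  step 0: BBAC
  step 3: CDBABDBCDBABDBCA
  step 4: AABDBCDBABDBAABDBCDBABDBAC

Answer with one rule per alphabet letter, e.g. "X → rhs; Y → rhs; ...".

  step 3 ⇒ step 4: CDBABDBCDBABDBCA ⇒ A·AB·DB·C·DB·AB·DB·A·AB·DB·C·DB·AB·DB·A·C
    A ↦ C
    B ↦ DB
    C ↦ A
    D ↦ AB

A->C, B->DB, C->A, D->AB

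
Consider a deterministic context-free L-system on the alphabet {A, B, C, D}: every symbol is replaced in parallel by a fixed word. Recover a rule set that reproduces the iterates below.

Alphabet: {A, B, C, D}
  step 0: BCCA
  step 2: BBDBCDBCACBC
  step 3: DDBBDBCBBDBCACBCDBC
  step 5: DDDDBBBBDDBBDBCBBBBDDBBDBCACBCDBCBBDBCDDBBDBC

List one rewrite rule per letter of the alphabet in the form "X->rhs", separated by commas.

  step 2 ⇒ step 3: BBDBCDBCACBC ⇒ D·D·BB·D·BC·BB·D·BC·AC·BC·D·BC
    A ↦ AC
    B ↦ D
    C ↦ BC
    D ↦ BB

A->AC, B->D, C->BC, D->BB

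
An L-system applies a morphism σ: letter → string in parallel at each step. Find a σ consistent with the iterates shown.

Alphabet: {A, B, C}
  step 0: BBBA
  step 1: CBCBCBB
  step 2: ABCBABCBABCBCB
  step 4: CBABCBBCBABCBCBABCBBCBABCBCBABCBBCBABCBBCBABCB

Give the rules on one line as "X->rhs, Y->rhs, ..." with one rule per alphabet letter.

A->B, B->CB, C->AB

  step 1 ⇒ step 2: CBCBCBB ⇒ AB·CB·AB·CB·AB·CB·CB
    B ↦ CB
    C ↦ AB
  step 0 ⇒ step 1: BBBA ⇒ CB·CB·CB·B
    A ↦ B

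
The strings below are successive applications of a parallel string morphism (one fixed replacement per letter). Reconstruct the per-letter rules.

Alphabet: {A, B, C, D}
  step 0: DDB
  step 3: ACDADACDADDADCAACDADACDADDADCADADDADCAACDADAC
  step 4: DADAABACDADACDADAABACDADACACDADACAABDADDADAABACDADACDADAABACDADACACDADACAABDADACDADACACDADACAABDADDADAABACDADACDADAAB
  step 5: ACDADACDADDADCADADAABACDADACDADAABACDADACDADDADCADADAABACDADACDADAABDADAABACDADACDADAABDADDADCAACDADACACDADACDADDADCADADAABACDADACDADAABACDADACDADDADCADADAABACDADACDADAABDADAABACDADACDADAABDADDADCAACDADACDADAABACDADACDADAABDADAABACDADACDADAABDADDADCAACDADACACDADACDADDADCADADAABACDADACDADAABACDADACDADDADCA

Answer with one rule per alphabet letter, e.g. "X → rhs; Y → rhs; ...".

  step 4 ⇒ step 5: DADAABACDADACDADAABACDADACACDADACAABDADDADAABACDADACDADAABACDADACACDADACAABDADACDADACACDADACAABDADDADAABACDADACDADAAB ⇒ AC·DAD·AC·DAD·DAD·CA·DAD·AAB·AC·DAD·AC·DAD·AAB·AC·DAD·AC·DAD·DAD·CA·DAD·AAB·AC·DAD·AC·DAD·AAB·DAD·AAB·AC·DAD·AC·DAD·AAB·DAD·DAD·CA·AC·DAD·AC·AC·DAD·AC·DAD·DAD·CA·DAD·AAB·AC·DAD·AC·DAD·AAB·AC·DAD·AC·DAD·DAD·CA·DAD·AAB·AC·DAD·AC·DAD·AAB·DAD·AAB·AC·DAD·AC·DAD·AAB·DAD·DAD·CA·AC·DAD·AC·DAD·AAB·AC·DAD·AC·DAD·AAB·DAD·AAB·AC·DAD·AC·DAD·AAB·DAD·DAD·CA·AC·DAD·AC·AC·DAD·AC·DAD·DAD·CA·DAD·AAB·AC·DAD·AC·DAD·AAB·AC·DAD·AC·DAD·DAD·CA
    A ↦ DAD
    B ↦ CA
    C ↦ AAB
    D ↦ AC

A->DAD, B->CA, C->AAB, D->AC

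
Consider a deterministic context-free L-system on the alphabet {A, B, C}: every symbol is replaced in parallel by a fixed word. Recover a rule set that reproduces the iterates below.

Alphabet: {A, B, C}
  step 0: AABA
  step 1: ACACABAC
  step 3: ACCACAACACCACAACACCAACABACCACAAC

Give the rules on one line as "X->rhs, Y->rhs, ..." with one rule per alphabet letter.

A->AC, B->AB, C->CA

  step 0 ⇒ step 1: AABA ⇒ AC·AC·AB·AC
    A ↦ AC
    B ↦ AB
    C ↦ CA  (constrained at step 1)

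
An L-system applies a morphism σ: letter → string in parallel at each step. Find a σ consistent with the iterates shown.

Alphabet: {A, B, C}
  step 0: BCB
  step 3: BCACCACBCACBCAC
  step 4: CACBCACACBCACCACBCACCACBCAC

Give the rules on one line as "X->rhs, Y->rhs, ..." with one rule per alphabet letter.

A->BC, B->C, C->AC

  step 3 ⇒ step 4: BCACCACBCACBCAC ⇒ C·AC·BC·AC·AC·BC·AC·C·AC·BC·AC·C·AC·BC·AC
    A ↦ BC
    B ↦ C
    C ↦ AC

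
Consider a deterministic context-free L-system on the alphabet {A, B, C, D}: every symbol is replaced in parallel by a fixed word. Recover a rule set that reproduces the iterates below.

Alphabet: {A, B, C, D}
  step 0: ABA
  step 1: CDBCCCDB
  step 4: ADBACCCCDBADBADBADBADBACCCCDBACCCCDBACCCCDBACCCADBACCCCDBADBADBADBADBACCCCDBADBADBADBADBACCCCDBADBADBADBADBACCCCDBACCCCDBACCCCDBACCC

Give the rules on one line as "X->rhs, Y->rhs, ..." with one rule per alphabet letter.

A->CDB, B->CC, C->ADB, D->AC

  step 0 ⇒ step 1: ABA ⇒ CDB·CC·CDB
    A ↦ CDB
    B ↦ CC
    C ↦ ADB  (constrained at step 1)
    D ↦ AC  (constrained at step 1)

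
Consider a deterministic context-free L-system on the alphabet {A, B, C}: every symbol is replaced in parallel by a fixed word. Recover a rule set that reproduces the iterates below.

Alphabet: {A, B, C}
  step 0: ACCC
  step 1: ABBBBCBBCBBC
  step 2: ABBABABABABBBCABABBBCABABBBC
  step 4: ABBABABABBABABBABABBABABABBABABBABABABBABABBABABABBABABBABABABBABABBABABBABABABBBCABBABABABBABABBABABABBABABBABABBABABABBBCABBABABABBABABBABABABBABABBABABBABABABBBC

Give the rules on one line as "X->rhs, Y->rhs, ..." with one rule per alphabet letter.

  step 1 ⇒ step 2: ABBBBCBBCBBC ⇒ ABB·AB·AB·AB·AB·BBC·AB·AB·BBC·AB·AB·BBC
    A ↦ ABB
    B ↦ AB
    C ↦ BBC

A->ABB, B->AB, C->BBC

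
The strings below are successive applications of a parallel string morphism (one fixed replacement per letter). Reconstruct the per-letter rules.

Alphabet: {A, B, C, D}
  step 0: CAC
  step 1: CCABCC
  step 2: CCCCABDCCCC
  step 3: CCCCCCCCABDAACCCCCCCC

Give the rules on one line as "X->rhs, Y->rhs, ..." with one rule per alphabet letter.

  step 2 ⇒ step 3: CCCCABDCCCC ⇒ CC·CC·CC·CC·AB·D·AA·CC·CC·CC·CC
    A ↦ AB
    B ↦ D
    C ↦ CC
    D ↦ AA

A->AB, B->D, C->CC, D->AA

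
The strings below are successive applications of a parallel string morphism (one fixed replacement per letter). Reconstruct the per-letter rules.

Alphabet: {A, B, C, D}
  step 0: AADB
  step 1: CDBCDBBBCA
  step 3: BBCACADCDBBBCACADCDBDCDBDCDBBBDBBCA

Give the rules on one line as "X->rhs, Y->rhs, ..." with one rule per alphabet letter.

A->CDB, B->CA, C->D, D->BB

  step 0 ⇒ step 1: AADB ⇒ CDB·CDB·BB·CA
    A ↦ CDB
    B ↦ CA
    D ↦ BB
    C ↦ D  (constrained at step 1)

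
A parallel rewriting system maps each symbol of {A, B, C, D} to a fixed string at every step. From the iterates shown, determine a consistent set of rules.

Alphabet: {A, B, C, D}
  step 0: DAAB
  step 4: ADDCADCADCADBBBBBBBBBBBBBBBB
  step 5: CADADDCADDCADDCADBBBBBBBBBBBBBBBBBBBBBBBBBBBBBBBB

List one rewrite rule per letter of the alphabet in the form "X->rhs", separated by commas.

A->C, B->BB, C->D, D->AD

  step 4 ⇒ step 5: ADDCADCADCADBBBBBBBBBBBBBBBB ⇒ C·AD·AD·D·C·AD·D·C·AD·D·C·AD·BB·BB·BB·BB·BB·BB·BB·BB·BB·BB·BB·BB·BB·BB·BB·BB
    A ↦ C
    B ↦ BB
    C ↦ D
    D ↦ AD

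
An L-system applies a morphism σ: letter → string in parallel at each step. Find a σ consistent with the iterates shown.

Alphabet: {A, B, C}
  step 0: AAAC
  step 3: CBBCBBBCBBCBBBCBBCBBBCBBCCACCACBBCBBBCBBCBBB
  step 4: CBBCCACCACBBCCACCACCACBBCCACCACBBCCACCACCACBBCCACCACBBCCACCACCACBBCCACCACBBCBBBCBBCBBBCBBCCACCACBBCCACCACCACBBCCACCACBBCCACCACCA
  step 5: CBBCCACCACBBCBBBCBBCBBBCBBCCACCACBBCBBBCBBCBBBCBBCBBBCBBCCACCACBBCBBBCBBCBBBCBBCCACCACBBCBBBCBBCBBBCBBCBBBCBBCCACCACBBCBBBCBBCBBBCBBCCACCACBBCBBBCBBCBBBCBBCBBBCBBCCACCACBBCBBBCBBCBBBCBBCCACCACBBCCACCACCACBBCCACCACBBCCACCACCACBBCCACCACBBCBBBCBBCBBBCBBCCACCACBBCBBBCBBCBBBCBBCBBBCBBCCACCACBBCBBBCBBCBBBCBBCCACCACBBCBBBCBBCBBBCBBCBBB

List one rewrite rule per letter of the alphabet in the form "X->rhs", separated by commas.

  step 4 ⇒ step 5: CBBCCACCACBBCCACCACCACBBCCACCACBBCCACCACCACBBCCACCACBBCCACCACCACBBCCACCACBBCBBBCBBCBBBCBBCCACCACBBCCACCACCACBBCCACCACBBCCACCACCA ⇒ CBB·CCA·CCA·CBB·CBB·B·CBB·CBB·B·CBB·CCA·CCA·CBB·CBB·B·CBB·CBB·B·CBB·CBB·B·CBB·CCA·CCA·CBB·CBB·B·CBB·CBB·B·CBB·CCA·CCA·CBB·CBB·B·CBB·CBB·B·CBB·CBB·B·CBB·CCA·CCA·CBB·CBB·B·CBB·CBB·B·CBB·CCA·CCA·CBB·CBB·B·CBB·CBB·B·CBB·CBB·B·CBB·CCA·CCA·CBB·CBB·B·CBB·CBB·B·CBB·CCA·CCA·CBB·CCA·CCA·CCA·CBB·CCA·CCA·CBB·CCA·CCA·CCA·CBB·CCA·CCA·CBB·CBB·B·CBB·CBB·B·CBB·CCA·CCA·CBB·CBB·B·CBB·CBB·B·CBB·CBB·B·CBB·CCA·CCA·CBB·CBB·B·CBB·CBB·B·CBB·CCA·CCA·CBB·CBB·B·CBB·CBB·B·CBB·CBB·B
    A ↦ B
    B ↦ CCA
    C ↦ CBB

A->B, B->CCA, C->CBB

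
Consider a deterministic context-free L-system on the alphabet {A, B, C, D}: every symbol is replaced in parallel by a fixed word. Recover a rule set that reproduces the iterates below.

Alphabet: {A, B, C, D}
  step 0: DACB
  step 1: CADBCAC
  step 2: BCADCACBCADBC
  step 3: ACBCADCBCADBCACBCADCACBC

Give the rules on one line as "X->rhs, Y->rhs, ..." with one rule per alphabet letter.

  step 2 ⇒ step 3: BCADCACBCADBC ⇒ AC·BC·AD·C·BC·AD·BC·AC·BC·AD·C·AC·BC
    A ↦ AD
    B ↦ AC
    C ↦ BC
    D ↦ C

A->AD, B->AC, C->BC, D->C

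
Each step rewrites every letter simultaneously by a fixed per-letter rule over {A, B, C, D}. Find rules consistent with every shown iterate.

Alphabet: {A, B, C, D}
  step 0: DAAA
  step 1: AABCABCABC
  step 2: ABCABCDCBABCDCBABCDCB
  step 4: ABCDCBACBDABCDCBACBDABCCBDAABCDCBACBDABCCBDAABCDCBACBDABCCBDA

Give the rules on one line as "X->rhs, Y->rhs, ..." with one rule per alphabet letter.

  step 1 ⇒ step 2: AABCABCABC ⇒ ABC·ABC·D·CB·ABC·D·CB·ABC·D·CB
    A ↦ ABC
    B ↦ D
    C ↦ CB
  step 0 ⇒ step 1: DAAA ⇒ A·ABC·ABC·ABC
    D ↦ A

A->ABC, B->D, C->CB, D->A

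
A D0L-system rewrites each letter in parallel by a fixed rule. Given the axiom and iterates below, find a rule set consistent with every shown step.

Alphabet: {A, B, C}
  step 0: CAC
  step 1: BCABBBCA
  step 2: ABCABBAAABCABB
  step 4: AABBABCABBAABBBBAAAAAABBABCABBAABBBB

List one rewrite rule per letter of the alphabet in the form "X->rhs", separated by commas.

A->BB, B->A, C->BCA

  step 1 ⇒ step 2: BCABBBCA ⇒ A·BCA·BB·A·A·A·BCA·BB
    A ↦ BB
    B ↦ A
    C ↦ BCA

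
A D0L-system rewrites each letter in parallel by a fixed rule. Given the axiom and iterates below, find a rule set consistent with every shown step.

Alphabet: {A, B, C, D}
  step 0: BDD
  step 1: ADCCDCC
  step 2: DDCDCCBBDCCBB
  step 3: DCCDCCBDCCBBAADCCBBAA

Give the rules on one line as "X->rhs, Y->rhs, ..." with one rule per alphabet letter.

  step 2 ⇒ step 3: DDCDCCBBDCCBB ⇒ DCC·DCC·B·DCC·B·B·A·A·DCC·B·B·A·A
    B ↦ A
    C ↦ B
    D ↦ DCC
  step 1 ⇒ step 2: ADCCDCC ⇒ DDC·DCC·B·B·DCC·B·B
    A ↦ DDC

A->DDC, B->A, C->B, D->DCC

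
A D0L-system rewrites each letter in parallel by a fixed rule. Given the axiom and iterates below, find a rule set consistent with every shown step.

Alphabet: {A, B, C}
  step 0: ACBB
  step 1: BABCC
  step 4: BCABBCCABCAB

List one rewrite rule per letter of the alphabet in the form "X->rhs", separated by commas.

  step 0 ⇒ step 1: ACBB ⇒ B·AB·C·C
    A ↦ B
    B ↦ C
    C ↦ AB

A->B, B->C, C->AB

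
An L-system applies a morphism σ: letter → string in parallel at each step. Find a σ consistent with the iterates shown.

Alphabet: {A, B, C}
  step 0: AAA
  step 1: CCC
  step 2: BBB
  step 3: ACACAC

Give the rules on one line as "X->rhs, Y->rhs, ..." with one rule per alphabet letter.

  step 2 ⇒ step 3: BBB ⇒ AC·AC·AC
    B ↦ AC
  step 0 ⇒ step 1: AAA ⇒ C·C·C
    A ↦ C
  step 1 ⇒ step 2: CCC ⇒ B·B·B
    C ↦ B

A->C, B->AC, C->B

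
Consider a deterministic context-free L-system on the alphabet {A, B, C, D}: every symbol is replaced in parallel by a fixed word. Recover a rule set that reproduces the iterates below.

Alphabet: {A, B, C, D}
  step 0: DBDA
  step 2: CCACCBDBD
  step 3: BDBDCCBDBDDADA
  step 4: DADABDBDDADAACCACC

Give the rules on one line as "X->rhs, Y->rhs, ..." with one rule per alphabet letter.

  step 3 ⇒ step 4: BDBDCCBDBDDADA ⇒ D·A·D·A·BD·BD·D·A·D·A·A·CC·A·CC
    A ↦ CC
    B ↦ D
    C ↦ BD
    D ↦ A

A->CC, B->D, C->BD, D->A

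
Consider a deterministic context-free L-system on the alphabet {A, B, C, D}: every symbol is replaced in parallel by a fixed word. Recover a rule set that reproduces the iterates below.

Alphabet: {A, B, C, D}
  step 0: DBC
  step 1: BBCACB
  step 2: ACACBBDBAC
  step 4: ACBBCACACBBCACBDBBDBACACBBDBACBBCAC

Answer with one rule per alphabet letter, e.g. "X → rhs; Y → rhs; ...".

A->BD, B->AC, C->B, D->BBC

  step 1 ⇒ step 2: BBCACB ⇒ AC·AC·B·BD·B·AC
    A ↦ BD
    B ↦ AC
    C ↦ B
  step 0 ⇒ step 1: DBC ⇒ BBC·AC·B
    D ↦ BBC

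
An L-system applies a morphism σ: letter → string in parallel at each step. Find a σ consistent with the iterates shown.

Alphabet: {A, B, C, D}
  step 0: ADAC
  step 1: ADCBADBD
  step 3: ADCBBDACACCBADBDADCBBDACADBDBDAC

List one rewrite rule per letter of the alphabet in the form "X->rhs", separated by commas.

A->AD, B->AC, C->BD, D->CB

  step 0 ⇒ step 1: ADAC ⇒ AD·CB·AD·BD
    A ↦ AD
    C ↦ BD
    D ↦ CB
    B ↦ AC  (constrained at step 1)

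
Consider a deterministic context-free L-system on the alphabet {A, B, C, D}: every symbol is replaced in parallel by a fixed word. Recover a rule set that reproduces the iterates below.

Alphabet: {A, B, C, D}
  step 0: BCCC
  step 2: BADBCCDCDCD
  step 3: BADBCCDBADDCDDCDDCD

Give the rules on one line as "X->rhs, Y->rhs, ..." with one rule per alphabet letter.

  step 2 ⇒ step 3: BADBCCDCDCD ⇒ BA·DBC·CD·BA·D·D·CD·D·CD·D·CD
    A ↦ DBC
    B ↦ BA
    C ↦ D
    D ↦ CD

A->DBC, B->BA, C->D, D->CD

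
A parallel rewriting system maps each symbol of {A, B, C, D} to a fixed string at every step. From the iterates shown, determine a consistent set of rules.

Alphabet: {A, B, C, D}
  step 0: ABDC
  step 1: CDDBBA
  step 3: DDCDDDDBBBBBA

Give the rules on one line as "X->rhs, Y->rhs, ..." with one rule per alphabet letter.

  step 0 ⇒ step 1: ABDC ⇒ C·DD·B·BA
    A ↦ C
    B ↦ DD
    C ↦ BA
    D ↦ B

A->C, B->DD, C->BA, D->B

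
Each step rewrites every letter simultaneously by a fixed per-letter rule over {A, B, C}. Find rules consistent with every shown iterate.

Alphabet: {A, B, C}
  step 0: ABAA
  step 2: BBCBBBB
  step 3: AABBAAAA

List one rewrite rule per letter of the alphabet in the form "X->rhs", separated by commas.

  step 2 ⇒ step 3: BBCBBBB ⇒ A·A·BB·A·A·A·A
    B ↦ A
    C ↦ BB
    A ↦ C  (constrained at step 0)

A->C, B->A, C->BB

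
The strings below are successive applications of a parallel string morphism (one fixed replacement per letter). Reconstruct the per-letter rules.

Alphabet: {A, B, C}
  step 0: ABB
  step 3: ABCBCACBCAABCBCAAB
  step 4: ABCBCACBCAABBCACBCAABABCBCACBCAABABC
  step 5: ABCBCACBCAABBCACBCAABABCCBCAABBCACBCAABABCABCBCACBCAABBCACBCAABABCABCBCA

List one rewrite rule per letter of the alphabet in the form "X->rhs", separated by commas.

A->AB, B->C, C->BCA

  step 4 ⇒ step 5: ABCBCACBCAABBCACBCAABABCBCACBCAABABC ⇒ AB·C·BCA·C·BCA·AB·BCA·C·BCA·AB·AB·C·C·BCA·AB·BCA·C·BCA·AB·AB·C·AB·C·BCA·C·BCA·AB·BCA·C·BCA·AB·AB·C·AB·C·BCA
    A ↦ AB
    B ↦ C
    C ↦ BCA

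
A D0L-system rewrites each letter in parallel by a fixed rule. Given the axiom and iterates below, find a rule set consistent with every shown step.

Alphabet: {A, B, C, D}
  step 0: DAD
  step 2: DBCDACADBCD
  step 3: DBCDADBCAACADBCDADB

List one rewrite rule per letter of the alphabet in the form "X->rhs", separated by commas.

A->CA, B->CD, C->A, D->DB

  step 2 ⇒ step 3: DBCDACADBCD ⇒ DB·CD·A·DB·CA·A·CA·DB·CD·A·DB
    A ↦ CA
    B ↦ CD
    C ↦ A
    D ↦ DB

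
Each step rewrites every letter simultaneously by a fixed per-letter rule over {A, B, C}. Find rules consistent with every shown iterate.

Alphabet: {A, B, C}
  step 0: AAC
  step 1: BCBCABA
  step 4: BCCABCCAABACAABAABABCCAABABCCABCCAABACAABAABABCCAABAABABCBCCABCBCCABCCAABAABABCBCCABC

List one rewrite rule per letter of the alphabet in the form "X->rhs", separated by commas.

A->BC, B->CA, C->ABA

  step 0 ⇒ step 1: AAC ⇒ BC·BC·ABA
    A ↦ BC
    C ↦ ABA
    B ↦ CA  (constrained at step 1)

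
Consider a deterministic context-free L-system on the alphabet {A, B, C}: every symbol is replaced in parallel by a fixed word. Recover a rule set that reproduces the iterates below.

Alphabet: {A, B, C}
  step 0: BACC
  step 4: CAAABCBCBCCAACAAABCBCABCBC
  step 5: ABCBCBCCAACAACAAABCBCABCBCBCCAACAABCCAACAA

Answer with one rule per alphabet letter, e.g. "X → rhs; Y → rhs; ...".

  step 4 ⇒ step 5: CAAABCBCBCCAACAAABCBCABCBC ⇒ A·BC·BC·BC·CA·A·CA·A·CA·A·A·BC·BC·A·BC·BC·BC·CA·A·CA·A·BC·CA·A·CA·A
    A ↦ BC
    B ↦ CA
    C ↦ A

A->BC, B->CA, C->A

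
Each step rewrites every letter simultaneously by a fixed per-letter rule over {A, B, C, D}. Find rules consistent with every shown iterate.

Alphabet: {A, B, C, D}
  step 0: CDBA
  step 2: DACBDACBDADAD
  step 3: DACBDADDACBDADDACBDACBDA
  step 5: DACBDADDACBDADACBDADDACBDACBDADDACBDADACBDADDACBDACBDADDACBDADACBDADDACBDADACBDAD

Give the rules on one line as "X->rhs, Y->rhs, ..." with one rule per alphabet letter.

A->CB, B->D, C->DA, D->DA

  step 2 ⇒ step 3: DACBDACBDADAD ⇒ DA·CB·DA·D·DA·CB·DA·D·DA·CB·DA·CB·DA
    A ↦ CB
    B ↦ D
    C ↦ DA
    D ↦ DA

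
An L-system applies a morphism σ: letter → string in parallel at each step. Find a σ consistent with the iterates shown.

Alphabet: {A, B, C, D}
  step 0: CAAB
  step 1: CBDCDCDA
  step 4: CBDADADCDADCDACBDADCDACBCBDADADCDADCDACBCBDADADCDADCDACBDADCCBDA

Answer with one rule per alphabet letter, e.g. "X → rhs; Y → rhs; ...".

  step 0 ⇒ step 1: CAAB ⇒ CB·DC·DC·DA
    A ↦ DC
    B ↦ DA
    C ↦ CB
    D ↦ DA  (constrained at step 1)

A->DC, B->DA, C->CB, D->DA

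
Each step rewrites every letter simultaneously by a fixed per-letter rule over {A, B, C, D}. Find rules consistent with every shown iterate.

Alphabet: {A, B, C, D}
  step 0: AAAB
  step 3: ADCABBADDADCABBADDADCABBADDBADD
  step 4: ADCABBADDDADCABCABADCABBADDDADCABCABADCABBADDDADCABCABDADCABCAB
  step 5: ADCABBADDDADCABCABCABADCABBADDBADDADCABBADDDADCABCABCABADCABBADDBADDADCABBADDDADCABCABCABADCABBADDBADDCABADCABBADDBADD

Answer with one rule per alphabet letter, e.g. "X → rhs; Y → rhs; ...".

A->AD, B->D, C->B, D->CAB

  step 4 ⇒ step 5: ADCABBADDDADCABCABADCABBADDDADCABCABADCABBADDDADCABCABDADCABCAB ⇒ AD·CAB·B·AD·D·D·AD·CAB·CAB·CAB·AD·CAB·B·AD·D·B·AD·D·AD·CAB·B·AD·D·D·AD·CAB·CAB·CAB·AD·CAB·B·AD·D·B·AD·D·AD·CAB·B·AD·D·D·AD·CAB·CAB·CAB·AD·CAB·B·AD·D·B·AD·D·CAB·AD·CAB·B·AD·D·B·AD·D
    A ↦ AD
    B ↦ D
    C ↦ B
    D ↦ CAB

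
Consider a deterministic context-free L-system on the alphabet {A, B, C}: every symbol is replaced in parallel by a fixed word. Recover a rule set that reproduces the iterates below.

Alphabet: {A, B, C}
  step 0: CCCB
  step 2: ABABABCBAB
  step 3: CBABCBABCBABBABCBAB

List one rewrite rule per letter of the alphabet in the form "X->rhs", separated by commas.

  step 2 ⇒ step 3: ABABABCBAB ⇒ CB·AB·CB·AB·CB·AB·B·AB·CB·AB
    A ↦ CB
    B ↦ AB
    C ↦ B

A->CB, B->AB, C->B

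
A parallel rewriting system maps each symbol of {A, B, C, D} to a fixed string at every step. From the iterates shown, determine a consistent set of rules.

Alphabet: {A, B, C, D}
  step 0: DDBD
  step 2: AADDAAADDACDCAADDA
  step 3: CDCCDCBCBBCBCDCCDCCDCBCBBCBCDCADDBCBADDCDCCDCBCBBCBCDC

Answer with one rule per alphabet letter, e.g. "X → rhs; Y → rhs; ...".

A->CDC, B->A, C->ADD, D->BCB

  step 2 ⇒ step 3: AADDAAADDACDCAADDA ⇒ CDC·CDC·BCB·BCB·CDC·CDC·CDC·BCB·BCB·CDC·ADD·BCB·ADD·CDC·CDC·BCB·BCB·CDC
    A ↦ CDC
    C ↦ ADD
    D ↦ BCB
    B ↦ A  (constrained at step 0)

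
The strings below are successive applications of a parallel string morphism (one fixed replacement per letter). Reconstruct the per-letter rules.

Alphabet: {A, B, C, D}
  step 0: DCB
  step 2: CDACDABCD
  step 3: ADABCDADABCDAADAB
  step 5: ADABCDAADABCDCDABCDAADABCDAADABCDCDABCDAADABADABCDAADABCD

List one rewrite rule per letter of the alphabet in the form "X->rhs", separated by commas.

A->CD, B->A, C->AD, D->AB

  step 2 ⇒ step 3: CDACDABCD ⇒ AD·AB·CD·AD·AB·CD·A·AD·AB
    A ↦ CD
    B ↦ A
    C ↦ AD
    D ↦ AB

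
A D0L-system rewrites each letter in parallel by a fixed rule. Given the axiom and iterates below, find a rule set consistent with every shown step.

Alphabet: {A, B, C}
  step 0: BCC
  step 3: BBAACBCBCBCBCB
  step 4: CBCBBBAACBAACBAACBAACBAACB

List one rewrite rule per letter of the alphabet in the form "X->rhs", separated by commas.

  step 3 ⇒ step 4: BBAACBCBCBCBCB ⇒ CB·CB·B·B·AA·CB·AA·CB·AA·CB·AA·CB·AA·CB
    A ↦ B
    B ↦ CB
    C ↦ AA

A->B, B->CB, C->AA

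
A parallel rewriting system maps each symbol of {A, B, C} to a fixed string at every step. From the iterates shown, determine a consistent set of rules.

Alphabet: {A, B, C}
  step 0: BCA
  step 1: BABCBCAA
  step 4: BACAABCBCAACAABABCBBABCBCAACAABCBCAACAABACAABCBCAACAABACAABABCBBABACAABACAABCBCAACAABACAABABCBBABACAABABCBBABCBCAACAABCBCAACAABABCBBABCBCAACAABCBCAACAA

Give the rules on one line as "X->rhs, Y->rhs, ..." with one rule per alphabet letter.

A->CAA, B->BA, C->BCB

  step 0 ⇒ step 1: BCA ⇒ BA·BCB·CAA
    A ↦ CAA
    B ↦ BA
    C ↦ BCB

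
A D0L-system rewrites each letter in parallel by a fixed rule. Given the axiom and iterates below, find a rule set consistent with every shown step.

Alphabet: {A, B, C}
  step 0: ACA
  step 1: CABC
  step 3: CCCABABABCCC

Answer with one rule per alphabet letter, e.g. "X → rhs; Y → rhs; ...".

A->C, B->CC, C->AB

  step 0 ⇒ step 1: ACA ⇒ C·AB·C
    A ↦ C
    C ↦ AB
    B ↦ CC  (constrained at step 1)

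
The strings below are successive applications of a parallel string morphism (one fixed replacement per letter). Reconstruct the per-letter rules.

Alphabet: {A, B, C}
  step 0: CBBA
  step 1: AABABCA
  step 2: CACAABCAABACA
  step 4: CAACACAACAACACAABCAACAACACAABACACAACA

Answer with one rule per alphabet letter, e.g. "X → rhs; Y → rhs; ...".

A->CA, B->AB, C->A

  step 1 ⇒ step 2: AABABCA ⇒ CA·CA·AB·CA·AB·A·CA
    A ↦ CA
    B ↦ AB
    C ↦ A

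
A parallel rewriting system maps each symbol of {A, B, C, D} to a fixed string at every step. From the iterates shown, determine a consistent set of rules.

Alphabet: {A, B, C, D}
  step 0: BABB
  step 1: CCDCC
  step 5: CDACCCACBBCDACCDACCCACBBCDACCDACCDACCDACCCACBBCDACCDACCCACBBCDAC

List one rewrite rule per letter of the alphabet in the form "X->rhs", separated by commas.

  step 0 ⇒ step 1: BABB ⇒ C·CD·C·C
    A ↦ CD
    B ↦ C
    C ↦ AC  (constrained at step 1)
    D ↦ BB  (constrained at step 1)

A->CD, B->C, C->AC, D->BB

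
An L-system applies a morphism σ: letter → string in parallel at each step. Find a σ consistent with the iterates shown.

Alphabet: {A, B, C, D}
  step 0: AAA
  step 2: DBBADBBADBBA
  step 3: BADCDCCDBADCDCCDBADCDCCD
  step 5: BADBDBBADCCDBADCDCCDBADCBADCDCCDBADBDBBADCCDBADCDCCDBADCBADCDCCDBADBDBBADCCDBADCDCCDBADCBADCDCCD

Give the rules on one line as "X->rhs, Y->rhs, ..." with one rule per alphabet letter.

  step 2 ⇒ step 3: DBBADBBADBBA ⇒ BA·DC·DC·CD·BA·DC·DC·CD·BA·DC·DC·CD
    A ↦ CD
    B ↦ DC
    D ↦ BA
    C ↦ DB  (constrained at step 3)

A->CD, B->DC, C->DB, D->BA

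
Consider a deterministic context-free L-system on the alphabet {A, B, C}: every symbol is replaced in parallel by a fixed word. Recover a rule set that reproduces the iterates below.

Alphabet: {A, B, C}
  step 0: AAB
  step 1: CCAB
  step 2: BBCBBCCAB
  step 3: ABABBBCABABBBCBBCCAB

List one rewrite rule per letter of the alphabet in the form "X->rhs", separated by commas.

A->C, B->AB, C->BBC

  step 2 ⇒ step 3: BBCBBCCAB ⇒ AB·AB·BBC·AB·AB·BBC·BBC·C·AB
    A ↦ C
    B ↦ AB
    C ↦ BBC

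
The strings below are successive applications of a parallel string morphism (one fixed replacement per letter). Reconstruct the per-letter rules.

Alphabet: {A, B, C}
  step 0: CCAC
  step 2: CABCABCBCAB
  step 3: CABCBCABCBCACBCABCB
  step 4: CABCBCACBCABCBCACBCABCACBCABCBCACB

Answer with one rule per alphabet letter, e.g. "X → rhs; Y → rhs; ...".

A->B, B->CB, C->CA

  step 3 ⇒ step 4: CABCBCABCBCACBCABCB ⇒ CA·B·CB·CA·CB·CA·B·CB·CA·CB·CA·B·CA·CB·CA·B·CB·CA·CB
    A ↦ B
    B ↦ CB
    C ↦ CA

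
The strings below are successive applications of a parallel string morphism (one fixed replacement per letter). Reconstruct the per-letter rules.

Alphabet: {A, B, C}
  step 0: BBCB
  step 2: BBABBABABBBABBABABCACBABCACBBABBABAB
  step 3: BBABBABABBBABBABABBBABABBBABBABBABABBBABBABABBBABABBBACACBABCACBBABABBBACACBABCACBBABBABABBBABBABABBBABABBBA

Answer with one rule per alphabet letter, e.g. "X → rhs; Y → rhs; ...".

  step 2 ⇒ step 3: BBABBABABBBABBABABCACBABCACBBABBABAB ⇒ BBA·BBA·BAB·BBA·BBA·BAB·BBA·BAB·BBA·BBA·BBA·BAB·BBA·BBA·BAB·BBA·BAB·BBA·CAC·BAB·CAC·BBA·BAB·BBA·CAC·BAB·CAC·BBA·BBA·BAB·BBA·BBA·BAB·BBA·BAB·BBA
    A ↦ BAB
    B ↦ BBA
    C ↦ CAC

A->BAB, B->BBA, C->CAC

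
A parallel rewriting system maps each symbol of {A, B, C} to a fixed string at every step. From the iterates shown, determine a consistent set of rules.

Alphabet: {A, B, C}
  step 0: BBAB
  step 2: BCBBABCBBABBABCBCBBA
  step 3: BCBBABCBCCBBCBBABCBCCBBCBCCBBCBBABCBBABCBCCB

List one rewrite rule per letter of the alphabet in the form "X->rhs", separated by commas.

  step 2 ⇒ step 3: BCBBABCBBABBABCBCBBA ⇒ BC·BBA·BC·BC·CB·BC·BBA·BC·BC·CB·BC·BC·CB·BC·BBA·BC·BBA·BC·BC·CB
    A ↦ CB
    B ↦ BC
    C ↦ BBA

A->CB, B->BC, C->BBA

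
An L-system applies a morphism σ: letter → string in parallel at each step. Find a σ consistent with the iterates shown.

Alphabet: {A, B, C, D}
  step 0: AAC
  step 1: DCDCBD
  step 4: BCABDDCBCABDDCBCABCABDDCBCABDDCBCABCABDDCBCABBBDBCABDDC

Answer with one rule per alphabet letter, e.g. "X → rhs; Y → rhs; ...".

A->DC, B->BCA, C->BD, D->B

  step 0 ⇒ step 1: AAC ⇒ DC·DC·BD
    A ↦ DC
    C ↦ BD
    B ↦ BCA  (constrained at step 1)
    D ↦ B  (constrained at step 1)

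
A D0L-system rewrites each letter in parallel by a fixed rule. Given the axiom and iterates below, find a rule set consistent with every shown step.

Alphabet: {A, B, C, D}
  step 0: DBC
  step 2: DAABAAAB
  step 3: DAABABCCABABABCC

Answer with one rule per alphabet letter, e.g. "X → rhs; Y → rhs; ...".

A->AB, B->CC, C->A, D->DA

  step 2 ⇒ step 3: DAABAAAB ⇒ DA·AB·AB·CC·AB·AB·AB·CC
    A ↦ AB
    B ↦ CC
    D ↦ DA
    C ↦ A  (constrained at step 0)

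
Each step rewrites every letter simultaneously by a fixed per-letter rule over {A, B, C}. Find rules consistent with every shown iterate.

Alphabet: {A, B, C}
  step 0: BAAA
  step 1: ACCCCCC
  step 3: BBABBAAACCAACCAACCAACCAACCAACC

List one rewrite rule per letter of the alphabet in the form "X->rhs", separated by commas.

A->CC, B->A, C->BBA

  step 0 ⇒ step 1: BAAA ⇒ A·CC·CC·CC
    A ↦ CC
    B ↦ A
    C ↦ BBA  (constrained at step 1)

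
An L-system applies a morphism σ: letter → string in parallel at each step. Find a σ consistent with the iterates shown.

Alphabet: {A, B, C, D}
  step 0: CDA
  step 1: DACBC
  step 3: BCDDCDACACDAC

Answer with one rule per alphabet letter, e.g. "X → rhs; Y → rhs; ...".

  step 0 ⇒ step 1: CDA ⇒ D·AC·BC
    A ↦ BC
    C ↦ D
    D ↦ AC
    B ↦ DC  (constrained at step 1)

A->BC, B->DC, C->D, D->AC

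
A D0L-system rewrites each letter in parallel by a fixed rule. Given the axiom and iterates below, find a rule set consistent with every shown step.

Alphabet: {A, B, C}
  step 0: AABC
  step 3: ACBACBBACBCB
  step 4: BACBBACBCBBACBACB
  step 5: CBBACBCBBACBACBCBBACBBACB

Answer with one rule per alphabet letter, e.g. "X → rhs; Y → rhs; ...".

  step 4 ⇒ step 5: BACBBACBCBBACBACB ⇒ CB·B·A·CB·CB·B·A·CB·A·CB·CB·B·A·CB·B·A·CB
    A ↦ B
    B ↦ CB
    C ↦ A

A->B, B->CB, C->A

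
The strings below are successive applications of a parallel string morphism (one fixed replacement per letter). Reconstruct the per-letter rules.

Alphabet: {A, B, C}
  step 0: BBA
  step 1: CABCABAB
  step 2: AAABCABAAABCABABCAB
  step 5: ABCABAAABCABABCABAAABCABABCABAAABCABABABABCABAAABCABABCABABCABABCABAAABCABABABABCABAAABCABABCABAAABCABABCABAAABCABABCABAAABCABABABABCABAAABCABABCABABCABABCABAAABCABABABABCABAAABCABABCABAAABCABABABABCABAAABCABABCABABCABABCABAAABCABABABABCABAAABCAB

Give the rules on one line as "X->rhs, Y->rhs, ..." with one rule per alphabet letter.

A->AB, B->CAB, C->AA

  step 1 ⇒ step 2: CABCABAB ⇒ AA·AB·CAB·AA·AB·CAB·AB·CAB
    A ↦ AB
    B ↦ CAB
    C ↦ AA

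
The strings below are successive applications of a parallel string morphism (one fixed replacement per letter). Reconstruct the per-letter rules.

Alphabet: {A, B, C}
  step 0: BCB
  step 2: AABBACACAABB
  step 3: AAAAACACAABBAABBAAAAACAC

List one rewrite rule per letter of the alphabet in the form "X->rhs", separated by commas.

A->AA, B->AC, C->BB

  step 2 ⇒ step 3: AABBACACAABB ⇒ AA·AA·AC·AC·AA·BB·AA·BB·AA·AA·AC·AC
    A ↦ AA
    B ↦ AC
    C ↦ BB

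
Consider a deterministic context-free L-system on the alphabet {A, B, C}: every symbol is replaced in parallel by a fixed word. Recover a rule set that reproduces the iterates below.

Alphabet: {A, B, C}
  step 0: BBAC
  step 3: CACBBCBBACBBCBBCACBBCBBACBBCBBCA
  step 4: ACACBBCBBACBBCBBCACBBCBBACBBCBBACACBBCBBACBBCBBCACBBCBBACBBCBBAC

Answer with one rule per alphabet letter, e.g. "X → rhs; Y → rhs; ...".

  step 3 ⇒ step 4: CACBBCBBACBBCBBCACBBCBBACBBCBBCA ⇒ A·C·A·CBB·CBB·A·CBB·CBB·C·A·CBB·CBB·A·CBB·CBB·A·C·A·CBB·CBB·A·CBB·CBB·C·A·CBB·CBB·A·CBB·CBB·A·C
    A ↦ C
    B ↦ CBB
    C ↦ A

A->C, B->CBB, C->A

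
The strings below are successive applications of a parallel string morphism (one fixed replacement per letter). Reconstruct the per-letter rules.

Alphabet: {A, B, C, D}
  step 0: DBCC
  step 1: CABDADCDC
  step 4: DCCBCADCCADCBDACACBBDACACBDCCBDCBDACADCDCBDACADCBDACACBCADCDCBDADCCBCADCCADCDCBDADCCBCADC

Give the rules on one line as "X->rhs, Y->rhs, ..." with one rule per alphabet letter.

  step 0 ⇒ step 1: DBCC ⇒ CA·BDA·DC·DC
    B ↦ BDA
    C ↦ DC
    D ↦ CA
    A ↦ CB  (constrained at step 1)

A->CB, B->BDA, C->DC, D->CA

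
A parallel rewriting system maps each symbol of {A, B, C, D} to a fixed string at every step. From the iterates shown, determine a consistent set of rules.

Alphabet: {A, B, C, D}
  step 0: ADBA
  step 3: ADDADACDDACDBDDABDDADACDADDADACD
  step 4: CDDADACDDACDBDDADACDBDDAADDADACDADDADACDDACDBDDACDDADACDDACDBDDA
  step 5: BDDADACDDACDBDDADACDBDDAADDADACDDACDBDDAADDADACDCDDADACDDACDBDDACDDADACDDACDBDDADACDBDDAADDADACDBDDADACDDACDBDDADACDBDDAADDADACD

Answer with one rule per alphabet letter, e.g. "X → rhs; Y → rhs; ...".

A->CD, B->AD, C->BD, D->DA

  step 4 ⇒ step 5: CDDADACDDACDBDDADACDBDDAADDADACDADDADACDDACDBDDACDDADACDDACDBDDA ⇒ BD·DA·DA·CD·DA·CD·BD·DA·DA·CD·BD·DA·AD·DA·DA·CD·DA·CD·BD·DA·AD·DA·DA·CD·CD·DA·DA·CD·DA·CD·BD·DA·CD·DA·DA·CD·DA·CD·BD·DA·DA·CD·BD·DA·AD·DA·DA·CD·BD·DA·DA·CD·DA·CD·BD·DA·DA·CD·BD·DA·AD·DA·DA·CD
    A ↦ CD
    B ↦ AD
    C ↦ BD
    D ↦ DA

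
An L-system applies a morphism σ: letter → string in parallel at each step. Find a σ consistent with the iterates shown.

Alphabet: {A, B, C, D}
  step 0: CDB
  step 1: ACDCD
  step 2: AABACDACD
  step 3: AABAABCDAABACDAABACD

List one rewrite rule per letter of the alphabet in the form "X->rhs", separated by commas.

A->AAB, B->CD, C->A, D->CD

  step 2 ⇒ step 3: AABACDACD ⇒ AAB·AAB·CD·AAB·A·CD·AAB·A·CD
    A ↦ AAB
    B ↦ CD
    C ↦ A
    D ↦ CD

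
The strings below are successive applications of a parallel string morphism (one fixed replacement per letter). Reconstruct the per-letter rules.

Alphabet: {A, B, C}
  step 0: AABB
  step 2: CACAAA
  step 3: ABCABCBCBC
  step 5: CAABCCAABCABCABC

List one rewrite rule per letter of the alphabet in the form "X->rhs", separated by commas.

A->BC, B->C, C->A

  step 2 ⇒ step 3: CACAAA ⇒ A·BC·A·BC·BC·BC
    A ↦ BC
    C ↦ A
    B ↦ C  (constrained at step 0)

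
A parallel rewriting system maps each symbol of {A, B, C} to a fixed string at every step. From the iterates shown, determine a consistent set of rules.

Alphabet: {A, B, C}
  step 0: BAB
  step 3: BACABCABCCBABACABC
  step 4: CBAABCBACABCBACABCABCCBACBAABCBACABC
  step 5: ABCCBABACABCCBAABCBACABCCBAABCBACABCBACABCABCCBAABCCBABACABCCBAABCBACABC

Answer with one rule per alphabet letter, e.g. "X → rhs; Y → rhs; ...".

  step 4 ⇒ step 5: CBAABCBACABCBACABCABCCBACBAABCBACABC ⇒ ABC·C·BA·BA·C·ABC·C·BA·ABC·BA·C·ABC·C·BA·ABC·BA·C·ABC·BA·C·ABC·ABC·C·BA·ABC·C·BA·BA·C·ABC·C·BA·ABC·BA·C·ABC
    A ↦ BA
    B ↦ C
    C ↦ ABC

A->BA, B->C, C->ABC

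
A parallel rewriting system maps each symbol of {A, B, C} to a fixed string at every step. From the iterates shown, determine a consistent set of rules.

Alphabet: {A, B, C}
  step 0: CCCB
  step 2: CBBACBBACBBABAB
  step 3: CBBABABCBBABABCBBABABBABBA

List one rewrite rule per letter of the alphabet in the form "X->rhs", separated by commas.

  step 2 ⇒ step 3: CBBACBBACBBABAB ⇒ CB·BA·BA·B·CB·BA·BA·B·CB·BA·BA·B·BA·B·BA
    A ↦ B
    B ↦ BA
    C ↦ CB

A->B, B->BA, C->CB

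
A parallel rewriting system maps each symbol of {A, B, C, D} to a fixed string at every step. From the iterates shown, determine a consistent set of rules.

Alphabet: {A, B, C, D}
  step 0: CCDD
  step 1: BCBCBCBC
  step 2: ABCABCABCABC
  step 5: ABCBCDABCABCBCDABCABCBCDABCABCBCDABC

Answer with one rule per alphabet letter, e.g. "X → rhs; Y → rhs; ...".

A->D, B->A, C->BC, D->BC

  step 1 ⇒ step 2: BCBCBCBC ⇒ A·BC·A·BC·A·BC·A·BC
    B ↦ A
    C ↦ BC
    A ↦ D  (constrained at step 2)
  step 0 ⇒ step 1: CCDD ⇒ BC·BC·BC·BC
    D ↦ BC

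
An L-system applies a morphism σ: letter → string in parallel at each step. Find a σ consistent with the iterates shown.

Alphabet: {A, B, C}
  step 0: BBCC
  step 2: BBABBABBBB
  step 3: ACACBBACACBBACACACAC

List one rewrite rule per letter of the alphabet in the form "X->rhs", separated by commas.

A->BB, B->AC, C->A

  step 2 ⇒ step 3: BBABBABBBB ⇒ AC·AC·BB·AC·AC·BB·AC·AC·AC·AC
    A ↦ BB
    B ↦ AC
    C ↦ A  (constrained at step 0)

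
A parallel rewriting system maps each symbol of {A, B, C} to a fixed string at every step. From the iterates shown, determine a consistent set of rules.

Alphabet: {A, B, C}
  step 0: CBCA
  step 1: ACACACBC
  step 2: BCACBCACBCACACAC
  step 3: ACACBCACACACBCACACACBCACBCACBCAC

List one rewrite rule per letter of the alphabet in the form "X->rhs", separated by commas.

A->BC, B->AC, C->AC

  step 2 ⇒ step 3: BCACBCACBCACACAC ⇒ AC·AC·BC·AC·AC·AC·BC·AC·AC·AC·BC·AC·BC·AC·BC·AC
    A ↦ BC
    B ↦ AC
    C ↦ AC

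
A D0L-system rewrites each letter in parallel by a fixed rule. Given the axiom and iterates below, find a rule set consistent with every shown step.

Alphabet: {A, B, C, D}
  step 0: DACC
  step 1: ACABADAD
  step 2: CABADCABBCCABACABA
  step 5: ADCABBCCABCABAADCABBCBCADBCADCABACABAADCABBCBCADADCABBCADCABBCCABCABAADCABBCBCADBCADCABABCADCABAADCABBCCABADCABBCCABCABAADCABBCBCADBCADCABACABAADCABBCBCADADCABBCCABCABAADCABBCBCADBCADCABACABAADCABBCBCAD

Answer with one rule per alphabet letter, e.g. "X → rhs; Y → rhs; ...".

A->CAB, B->BC, C->AD, D->A

  step 1 ⇒ step 2: ACABADAD ⇒ CAB·AD·CAB·BC·CAB·A·CAB·A
    A ↦ CAB
    B ↦ BC
    C ↦ AD
    D ↦ A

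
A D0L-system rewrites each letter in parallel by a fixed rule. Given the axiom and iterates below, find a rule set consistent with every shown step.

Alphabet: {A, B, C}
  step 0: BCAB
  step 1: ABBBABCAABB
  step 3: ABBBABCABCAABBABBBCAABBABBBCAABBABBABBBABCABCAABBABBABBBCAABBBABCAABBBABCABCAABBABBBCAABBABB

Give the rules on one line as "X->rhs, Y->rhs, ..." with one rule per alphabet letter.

A->BCA, B->ABB, C->BA

  step 0 ⇒ step 1: BCAB ⇒ ABB·BA·BCA·ABB
    A ↦ BCA
    B ↦ ABB
    C ↦ BA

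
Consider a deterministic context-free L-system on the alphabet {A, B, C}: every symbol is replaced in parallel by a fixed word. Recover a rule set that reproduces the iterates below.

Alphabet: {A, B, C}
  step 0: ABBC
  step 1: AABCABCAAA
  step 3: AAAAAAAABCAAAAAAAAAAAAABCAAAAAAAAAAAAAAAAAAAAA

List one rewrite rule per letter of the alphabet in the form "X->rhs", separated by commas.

A->AA, B->BCA, C->AA

  step 0 ⇒ step 1: ABBC ⇒ AA·BCA·BCA·AA
    A ↦ AA
    B ↦ BCA
    C ↦ AA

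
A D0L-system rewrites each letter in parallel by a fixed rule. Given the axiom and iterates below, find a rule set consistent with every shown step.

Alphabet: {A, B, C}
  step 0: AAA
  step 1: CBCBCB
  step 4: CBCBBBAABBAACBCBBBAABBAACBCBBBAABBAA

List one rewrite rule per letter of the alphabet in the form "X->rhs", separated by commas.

  step 0 ⇒ step 1: AAA ⇒ CB·CB·CB
    A ↦ CB
    B ↦ A  (constrained at step 1)
    C ↦ BBA  (constrained at step 1)

A->CB, B->A, C->BBA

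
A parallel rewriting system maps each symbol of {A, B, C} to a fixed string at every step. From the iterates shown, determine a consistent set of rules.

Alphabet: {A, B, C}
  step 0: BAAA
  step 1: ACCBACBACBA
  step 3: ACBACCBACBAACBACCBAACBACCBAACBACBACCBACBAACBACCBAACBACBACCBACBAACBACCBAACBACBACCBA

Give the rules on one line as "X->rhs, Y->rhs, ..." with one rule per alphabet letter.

  step 0 ⇒ step 1: BAAA ⇒ AC·CBA·CBA·CBA
    A ↦ CBA
    B ↦ AC
    C ↦ ACB  (constrained at step 1)

A->CBA, B->AC, C->ACB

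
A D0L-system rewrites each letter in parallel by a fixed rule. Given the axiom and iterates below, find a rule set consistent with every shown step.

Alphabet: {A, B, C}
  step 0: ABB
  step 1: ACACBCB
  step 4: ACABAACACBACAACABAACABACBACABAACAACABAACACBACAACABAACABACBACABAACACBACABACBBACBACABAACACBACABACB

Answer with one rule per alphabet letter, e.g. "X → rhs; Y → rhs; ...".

A->ACA, B->CB, C->BA

  step 0 ⇒ step 1: ABB ⇒ ACA·CB·CB
    A ↦ ACA
    B ↦ CB
    C ↦ BA  (constrained at step 1)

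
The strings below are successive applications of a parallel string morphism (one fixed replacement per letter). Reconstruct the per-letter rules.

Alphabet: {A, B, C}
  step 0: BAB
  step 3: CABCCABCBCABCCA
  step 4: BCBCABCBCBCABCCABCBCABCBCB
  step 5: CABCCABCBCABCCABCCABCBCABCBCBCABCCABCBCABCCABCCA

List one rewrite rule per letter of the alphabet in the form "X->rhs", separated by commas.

  step 4 ⇒ step 5: BCBCABCBCBCABCCABCBCABCBCB ⇒ CA·BC·CA·BC·B·CA·BC·CA·BC·CA·BC·B·CA·BC·BC·B·CA·BC·CA·BC·B·CA·BC·CA·BC·CA
    A ↦ B
    B ↦ CA
    C ↦ BC

A->B, B->CA, C->BC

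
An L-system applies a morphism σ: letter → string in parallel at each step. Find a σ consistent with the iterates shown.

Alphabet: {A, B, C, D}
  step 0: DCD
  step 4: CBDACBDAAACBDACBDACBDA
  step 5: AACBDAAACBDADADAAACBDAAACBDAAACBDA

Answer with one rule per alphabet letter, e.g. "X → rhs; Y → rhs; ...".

  step 4 ⇒ step 5: CBDACBDAAACBDACBDACBDA ⇒ A·A·CB·DA·A·A·CB·DA·DA·DA·A·A·CB·DA·A·A·CB·DA·A·A·CB·DA
    A ↦ DA
    B ↦ A
    C ↦ A
    D ↦ CB

A->DA, B->A, C->A, D->CB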